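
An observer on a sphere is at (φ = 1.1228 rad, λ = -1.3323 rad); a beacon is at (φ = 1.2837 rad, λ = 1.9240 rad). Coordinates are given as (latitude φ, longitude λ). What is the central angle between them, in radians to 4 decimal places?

With latitudes φ₁ = 64.332°, φ₂ = 73.551° and longitude difference Δλ = -173.428°:
cos c = sin φ₁ sin φ₂ + cos φ₁ cos φ₂ cos Δλ = (0.9013)(0.9591) + (0.4332)(0.2832)(-0.9934) = 0.74257,
so c = arccos(0.74257) = 0.73389 rad.
So the angular separation is 0.7339 rad.

0.7339 rad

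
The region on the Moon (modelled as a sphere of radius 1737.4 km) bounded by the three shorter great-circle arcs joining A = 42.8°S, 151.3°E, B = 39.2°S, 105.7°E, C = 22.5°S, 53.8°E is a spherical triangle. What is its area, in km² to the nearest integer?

Side lengths (central angles): a = 0.8181, b = 1.3984, c = 0.5966 rad; semiperimeter s = 1.4065.
By l'Huilier's theorem, tan(E/4) = √[tan(s/2) tan((s−a)/2) tan((s−b)/2) tan((s−c)/2)], giving spherical excess E = 0.0846 rad.
Area = E·R² = 0.0846 × (1737.4)² ≈ 255283 km².

255283 km²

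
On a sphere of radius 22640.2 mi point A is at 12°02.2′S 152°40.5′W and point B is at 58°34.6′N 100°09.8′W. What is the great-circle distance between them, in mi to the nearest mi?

32557 mi

Let φ₁ = -0.2101 rad, φ₂ = 1.0224 rad, and Δλ = 0.9165 rad.
cos c = sin φ₁ sin φ₂ + cos φ₁ cos φ₂ cos Δλ = (-0.2085)(0.8533) + (0.9780)(0.5214)(0.6086) = 0.13237,
so c = arccos(0.13237) = 1.43804 rad.
Distance = R·c = 22640.2 × 1.4380 ≈ 32557 mi.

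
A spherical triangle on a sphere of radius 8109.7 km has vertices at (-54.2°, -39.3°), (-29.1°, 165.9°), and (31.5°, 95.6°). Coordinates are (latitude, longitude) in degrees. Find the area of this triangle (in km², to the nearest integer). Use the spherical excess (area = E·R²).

175099135 km²

Side lengths (central angles): a = 1.5738, b = 2.4588, c = 1.6389 rad; semiperimeter s = 2.8357.
By l'Huilier's theorem, tan(E/4) = √[tan(s/2) tan((s−a)/2) tan((s−b)/2) tan((s−c)/2)], giving spherical excess E = 2.6624 rad.
Area = E·R² = 2.6624 × (8109.7)² ≈ 175099135 km².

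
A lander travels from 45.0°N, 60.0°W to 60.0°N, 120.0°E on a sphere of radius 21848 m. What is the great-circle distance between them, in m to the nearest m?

With latitudes φ₁ = 45.000°, φ₂ = 60.000° and longitude difference Δλ = -180.000°:
cos c = sin φ₁ sin φ₂ + cos φ₁ cos φ₂ cos Δλ = (0.7071)(0.8660) + (0.7071)(0.5000)(-1.0000) = 0.25882,
so c = arccos(0.25882) = 1.30900 rad.
Distance = R·c = 21848 × 1.3090 ≈ 28599 m.

28599 m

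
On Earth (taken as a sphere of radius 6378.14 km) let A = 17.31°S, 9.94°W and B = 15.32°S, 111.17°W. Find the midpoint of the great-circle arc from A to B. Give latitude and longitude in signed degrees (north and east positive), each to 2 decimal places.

Central angle δ = 1.6717 rad. Interpolating on the sphere with fraction f = 0.5:
P = [sin((1−f)δ)·A + sin(fδ)·B] / sin δ = 0.7456·A + 0.7456·B in Cartesian coordinates,
giving P = (0.4415, -0.7935, -0.4189), i.e. latitude -24.76°, longitude -60.91°.

-24.76°, -60.91°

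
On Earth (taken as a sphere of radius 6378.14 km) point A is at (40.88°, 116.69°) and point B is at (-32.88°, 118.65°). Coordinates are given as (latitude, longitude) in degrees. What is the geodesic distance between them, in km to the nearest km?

8213 km

In radians: φ₁ = 0.7135, φ₂ = -0.5739, Δλ = 1.960° = 0.0342 rad.
Haversine: a = sin²(Δφ/2) + cos φ₁ cos φ₂ sin²(Δλ/2) = 0.3602 + (0.7561)(0.8398)(0.0003) = 0.36036.
Central angle c = 2·arcsin(√a) = 1.28774 rad.
Distance = R·c = 6378.14 × 1.2877 ≈ 8213 km.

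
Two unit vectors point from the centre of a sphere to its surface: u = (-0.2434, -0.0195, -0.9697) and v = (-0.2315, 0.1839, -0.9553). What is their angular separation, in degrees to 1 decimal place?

u·v = 0.9791; |u| = 1.0000, |v| = 1.0000.
cos θ = (u·v)/(|u||v|) = 0.9791, so θ = 11.7°.

11.7°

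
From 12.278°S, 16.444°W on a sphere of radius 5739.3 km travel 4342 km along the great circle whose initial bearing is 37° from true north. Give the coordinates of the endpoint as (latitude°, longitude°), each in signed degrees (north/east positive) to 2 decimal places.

Angular distance δ = d/R = 4342/5739.3 = 0.75654 rad; initial bearing θ = 0.6458 rad.
sin φ₂ = sin φ₁ cos δ + cos φ₁ sin δ cos θ = (-0.2127)(0.7272) + (0.9771)(0.6864)(0.7986) = 0.3810, so φ₂ = 22.40°.
Δλ = atan2(sin θ sin δ cos φ₁, cos δ − sin φ₁ sin φ₂) = atan2(0.4036, 0.8082) = 26.538°.
λ₂ = -16.444° + 26.538° = 10.09°.

22.40°, 10.09°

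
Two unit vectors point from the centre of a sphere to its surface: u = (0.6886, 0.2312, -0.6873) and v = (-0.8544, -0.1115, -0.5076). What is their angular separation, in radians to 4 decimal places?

u·v = -0.2652; |u| = 1.0000, |v| = 1.0000.
cos θ = (u·v)/(|u||v|) = -0.2652, so θ = 1.8392 rad.

1.8392 rad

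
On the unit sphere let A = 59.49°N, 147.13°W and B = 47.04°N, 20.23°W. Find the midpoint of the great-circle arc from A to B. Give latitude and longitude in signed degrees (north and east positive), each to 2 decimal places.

70.83°, -67.38°

The central angle between A and B is δ = 1.1343 rad.
With f = 0.5, the slerp weights are sin((1−f)δ)/sin δ = 0.5928 and sin(fδ)/sin δ = 0.5928.
Weighted sum of the unit vectors: (0.5928)·(-0.4264,-0.2755,0.8615) + (0.5928)·(0.6394,-0.2357,0.7318) = (0.1263, -0.3030, 0.9446).
Converting back: φ = atan2(z, √(x²+y²)) = 70.83°, λ = atan2(y, x) = -67.38°.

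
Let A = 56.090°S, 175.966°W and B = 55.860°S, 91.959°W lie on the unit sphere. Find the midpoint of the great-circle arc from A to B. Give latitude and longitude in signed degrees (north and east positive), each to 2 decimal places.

The central angle between A and B is δ = 0.7676 rad.
With f = 0.5, the slerp weights are sin((1−f)δ)/sin δ = 0.5392 and sin(fδ)/sin δ = 0.5392.
Weighted sum of the unit vectors: (0.5392)·(-0.5565,-0.0392,-0.8299) + (0.5392)·(-0.0192,-0.5609,-0.8277) = (-0.3104, -0.3236, -0.8938).
Converting back: φ = atan2(z, √(x²+y²)) = -63.36°, λ = atan2(y, x) = -133.81°.

-63.36°, -133.81°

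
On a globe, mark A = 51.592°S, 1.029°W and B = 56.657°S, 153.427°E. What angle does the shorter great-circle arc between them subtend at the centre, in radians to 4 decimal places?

With latitudes φ₁ = -51.592°, φ₂ = -56.657° and longitude difference Δλ = 154.456°:
Haversine: a = sin²(Δφ/2) + cos φ₁ cos φ₂ sin²(Δλ/2) = 0.0020 + (0.6213)(0.5496)(0.9511) = 0.32674.
Central angle c = 2·arcsin(√a) = 1.21693 rad.
So the angular separation is 1.2169 rad.

1.2169 rad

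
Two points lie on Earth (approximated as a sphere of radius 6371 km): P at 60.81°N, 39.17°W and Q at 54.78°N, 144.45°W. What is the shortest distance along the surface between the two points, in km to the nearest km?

5591 km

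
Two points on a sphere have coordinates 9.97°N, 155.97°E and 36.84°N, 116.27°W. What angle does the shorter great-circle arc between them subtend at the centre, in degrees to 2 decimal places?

In radians: φ₁ = 0.1740, φ₂ = 0.6430, Δλ = 87.760° = 1.5317 rad.
Haversine: a = sin²(Δφ/2) + cos φ₁ cos φ₂ sin²(Δλ/2) = 0.0540 + (0.9849)(0.8003)(0.4805) = 0.43269.
Central angle c = 2·arcsin(√a) = 1.43577 rad.
So the angular separation is 82.26°.

82.26°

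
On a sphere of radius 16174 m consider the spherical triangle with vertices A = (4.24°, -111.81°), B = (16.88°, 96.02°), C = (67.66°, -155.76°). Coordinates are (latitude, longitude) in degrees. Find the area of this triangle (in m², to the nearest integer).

225726977 m²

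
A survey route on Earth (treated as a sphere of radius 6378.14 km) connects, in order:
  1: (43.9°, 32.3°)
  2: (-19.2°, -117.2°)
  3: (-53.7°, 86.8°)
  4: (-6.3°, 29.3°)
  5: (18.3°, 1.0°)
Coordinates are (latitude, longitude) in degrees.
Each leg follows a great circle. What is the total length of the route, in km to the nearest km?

39194 km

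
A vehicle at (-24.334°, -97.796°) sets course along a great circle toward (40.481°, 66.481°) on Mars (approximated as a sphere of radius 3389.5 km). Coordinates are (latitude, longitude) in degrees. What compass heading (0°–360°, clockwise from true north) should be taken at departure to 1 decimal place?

35.4°

With φ₁ = -0.4247, φ₂ = 0.7065, Δλ = 2.8672 rad, the forward-azimuth formula gives
θ = atan2( sin Δλ cos φ₂ , cos φ₁ sin φ₂ − sin φ₁ cos φ₂ cos Δλ ) = atan2(0.2061, 0.2898) = 35.42°.
So the initial bearing is 35.4°.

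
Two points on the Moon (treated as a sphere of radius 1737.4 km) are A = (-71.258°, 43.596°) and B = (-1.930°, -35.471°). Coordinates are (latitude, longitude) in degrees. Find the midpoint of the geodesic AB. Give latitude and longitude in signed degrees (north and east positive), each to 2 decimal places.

The central angle between A and B is δ = 1.4779 rad.
With f = 0.5, the slerp weights are sin((1−f)δ)/sin δ = 0.6764 and sin(fδ)/sin δ = 0.6764.
Weighted sum of the unit vectors: (0.6764)·(0.2327,0.2216,-0.9470) + (0.6764)·(0.8139,-0.5800,-0.0337) = (0.7080, -0.2424, -0.6633).
Converting back: φ = atan2(z, √(x²+y²)) = -41.55°, λ = atan2(y, x) = -18.90°.

-41.55°, -18.90°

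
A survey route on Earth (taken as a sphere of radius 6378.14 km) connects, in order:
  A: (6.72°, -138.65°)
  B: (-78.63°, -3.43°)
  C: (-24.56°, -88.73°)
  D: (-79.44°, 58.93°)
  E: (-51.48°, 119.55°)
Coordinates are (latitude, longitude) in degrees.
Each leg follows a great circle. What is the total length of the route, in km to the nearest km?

31012 km

Leg A→B: central angle 1.8273 rad, distance 11654.7 km.
Leg B→C: central angle 1.1349 rad, distance 7238.8 km.
Leg C→D: central angle 1.2997 rad, distance 8289.7 km.
Leg D→E: central angle 0.6004 rad, distance 3829.2 km.
Total: 11654.7 + 7238.8 + 8289.7 + 3829.2 ≈ 31012 km.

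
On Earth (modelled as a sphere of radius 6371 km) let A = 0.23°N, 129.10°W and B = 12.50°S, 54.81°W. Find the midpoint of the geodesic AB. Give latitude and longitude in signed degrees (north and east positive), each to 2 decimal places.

-7.68°, -92.48°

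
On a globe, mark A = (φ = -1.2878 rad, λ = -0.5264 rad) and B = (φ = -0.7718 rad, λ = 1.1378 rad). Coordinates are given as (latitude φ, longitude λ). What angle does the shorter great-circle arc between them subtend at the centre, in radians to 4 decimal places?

0.8619 rad

Let φ₁ = -1.2878 rad, φ₂ = -0.7718 rad, and Δλ = 1.6642 rad.
cos c = sin φ₁ sin φ₂ + cos φ₁ cos φ₂ cos Δλ = (-0.9602)(-0.6974) + (0.2792)(0.7167)(-0.0933) = 0.65102,
so c = arccos(0.65102) = 0.86187 rad.
So the angular separation is 0.8619 rad.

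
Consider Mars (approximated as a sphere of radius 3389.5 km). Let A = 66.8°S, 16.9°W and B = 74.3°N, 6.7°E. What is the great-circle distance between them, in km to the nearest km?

With latitudes φ₁ = -66.800°, φ₂ = 74.300° and longitude difference Δλ = 23.600°:
cos c = sin φ₁ sin φ₂ + cos φ₁ cos φ₂ cos Δλ = (-0.9191)(0.9627) + (0.3939)(0.2706)(0.9164) = -0.78716,
so c = arccos(-0.78716) = 2.47699 rad.
Distance = R·c = 3389.5 × 2.4770 ≈ 8396 km.

8396 km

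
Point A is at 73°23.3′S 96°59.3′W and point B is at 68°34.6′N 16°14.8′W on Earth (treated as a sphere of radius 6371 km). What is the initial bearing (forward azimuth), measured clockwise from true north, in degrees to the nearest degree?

Δλ = 80.742° = 1.4092 rad.
y = sin Δλ · cos φ₂ = (0.9870)(0.3653) = 0.3605
x = cos φ₁ sin φ₂ − sin φ₁ cos φ₂ cos Δλ = (0.2859)(0.9309) − (-0.9583)(0.3653)(0.1609) = 0.3224
θ = atan2(y, x) = 48.19°, so the bearing is 48°.

48°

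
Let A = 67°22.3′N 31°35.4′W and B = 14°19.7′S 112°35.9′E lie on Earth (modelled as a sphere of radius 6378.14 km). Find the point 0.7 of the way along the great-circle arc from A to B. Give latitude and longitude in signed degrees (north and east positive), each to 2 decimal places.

21.01°, 102.83°

The central angle between A and B is δ = 2.1303 rad.
With f = 0.7, the slerp weights are sin((1−f)δ)/sin δ = 0.7038 and sin(fδ)/sin δ = 1.1762.
Weighted sum of the unit vectors: (0.7038)·(0.3277,-0.2015,0.9230) + (1.1762)·(-0.3723,0.8945,-0.2475) = (-0.2073, 0.9102, 0.3585).
Converting back: φ = atan2(z, √(x²+y²)) = 21.01°, λ = atan2(y, x) = 102.83°.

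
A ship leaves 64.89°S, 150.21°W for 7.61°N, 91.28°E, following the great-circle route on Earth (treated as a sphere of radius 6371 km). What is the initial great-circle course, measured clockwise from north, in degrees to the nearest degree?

Δλ = -118.510° = -2.0684 rad.
y = sin Δλ · cos φ₂ = (-0.8787)(0.9912) = -0.8710
x = cos φ₁ sin φ₂ − sin φ₁ cos φ₂ cos Δλ = (0.4244)(0.1324) − (-0.9055)(0.9912)(-0.4773) = -0.3722
θ = atan2(y, x) = -113.14°; adding 360° gives 247°.

247°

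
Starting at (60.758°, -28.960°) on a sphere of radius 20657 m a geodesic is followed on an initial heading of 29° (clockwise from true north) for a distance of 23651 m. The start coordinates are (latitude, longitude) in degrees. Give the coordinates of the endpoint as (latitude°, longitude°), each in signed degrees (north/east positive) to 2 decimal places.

48.55°, 109.21°

Angular distance δ = d/R = 23651/20657 = 1.14494 rad; initial bearing θ = 0.5061 rad.
sin φ₂ = sin φ₁ cos δ + cos φ₁ sin δ cos θ = (0.8726)(0.4131) + (0.4885)(0.9107)(0.8746) = 0.7495, so φ₂ = 48.55°.
Δλ = atan2(sin θ sin δ cos φ₁, cos δ − sin φ₁ sin φ₂) = atan2(0.2157, -0.2409) = 138.165°.
λ₂ = -28.960° + 138.165° = 109.21°.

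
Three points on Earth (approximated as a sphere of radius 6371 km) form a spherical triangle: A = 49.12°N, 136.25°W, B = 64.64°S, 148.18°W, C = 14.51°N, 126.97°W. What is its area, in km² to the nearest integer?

9864757 km²

Side lengths (central angles): a = 1.4100, b = 0.6185, c = 1.9921 rad; semiperimeter s = 2.0103.
By l'Huilier's theorem, tan(E/4) = √[tan(s/2) tan((s−a)/2) tan((s−b)/2) tan((s−c)/2)], giving spherical excess E = 0.2430 rad.
Area = E·R² = 0.2430 × (6371)² ≈ 9864757 km².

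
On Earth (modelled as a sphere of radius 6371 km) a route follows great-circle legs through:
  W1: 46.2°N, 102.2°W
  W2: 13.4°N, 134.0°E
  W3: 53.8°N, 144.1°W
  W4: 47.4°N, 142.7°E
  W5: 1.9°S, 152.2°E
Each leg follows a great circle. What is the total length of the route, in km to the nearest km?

30158 km

Leg W1→W2: central angle 1.7796 rad, distance 11337.8 km.
Leg W2→W3: central angle 1.2995 rad, distance 8279.2 km.
Leg W3→W4: central angle 0.7819 rad, distance 4981.8 km.
Leg W4→W5: central angle 0.8726 rad, distance 5559.5 km.
Total: 11337.8 + 8279.2 + 4981.8 + 5559.5 ≈ 30158 km.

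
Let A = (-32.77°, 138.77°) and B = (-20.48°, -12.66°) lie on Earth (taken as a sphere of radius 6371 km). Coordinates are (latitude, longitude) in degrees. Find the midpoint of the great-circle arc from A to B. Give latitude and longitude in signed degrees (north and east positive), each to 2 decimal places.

-63.29°, 51.09°

The central angle between A and B is δ = 2.0972 rad.
With f = 0.5, the slerp weights are sin((1−f)δ)/sin δ = 1.0024 and sin(fδ)/sin δ = 1.0024.
Weighted sum of the unit vectors: (1.0024)·(-0.6324,0.5542,-0.5413) + (1.0024)·(0.9140,-0.2053,-0.3499) = (0.2823, 0.3497, -0.8933).
Converting back: φ = atan2(z, √(x²+y²)) = -63.29°, λ = atan2(y, x) = 51.09°.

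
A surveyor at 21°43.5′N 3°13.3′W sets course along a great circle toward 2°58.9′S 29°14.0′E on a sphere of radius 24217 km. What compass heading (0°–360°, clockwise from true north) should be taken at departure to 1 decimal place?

Δλ = 32.455° = 0.5664 rad.
y = sin Δλ · cos φ₂ = (0.5366)(0.9986) = 0.5359
x = cos φ₁ sin φ₂ − sin φ₁ cos φ₂ cos Δλ = (0.9290)(-0.0520) − (0.3702)(0.9986)(0.8438) = -0.3602
θ = atan2(y, x) = 123.91°, so the bearing is 123.9°.

123.9°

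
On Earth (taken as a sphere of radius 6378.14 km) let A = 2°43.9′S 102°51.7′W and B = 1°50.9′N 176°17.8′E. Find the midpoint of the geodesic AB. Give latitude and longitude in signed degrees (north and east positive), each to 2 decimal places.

The central angle between A and B is δ = 1.4128 rad.
With f = 0.5, the slerp weights are sin((1−f)δ)/sin δ = 0.6573 and sin(fδ)/sin δ = 0.6573.
Weighted sum of the unit vectors: (0.6573)·(-0.2223,-0.9738,-0.0477) + (0.6573)·(-0.9974,0.0646,0.0323) = (-0.8017, -0.5976, -0.0101).
Converting back: φ = atan2(z, √(x²+y²)) = -0.58°, λ = atan2(y, x) = -143.30°.

-0.58°, -143.30°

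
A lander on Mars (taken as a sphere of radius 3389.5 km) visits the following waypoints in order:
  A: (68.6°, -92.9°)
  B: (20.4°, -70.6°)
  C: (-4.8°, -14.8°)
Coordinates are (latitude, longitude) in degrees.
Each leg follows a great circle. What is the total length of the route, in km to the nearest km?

Leg A→B: central angle 0.8751 rad, distance 2966.0 km.
Leg B→C: central angle 1.0520 rad, distance 3565.8 km.
Total: 2966.0 + 3565.8 ≈ 6532 km.

6532 km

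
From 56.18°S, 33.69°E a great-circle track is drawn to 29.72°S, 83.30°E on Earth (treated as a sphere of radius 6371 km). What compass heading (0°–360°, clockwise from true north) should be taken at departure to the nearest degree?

With φ₁ = -0.9805, φ₂ = -0.5187, Δλ = 0.8659 rad, the forward-azimuth formula gives
θ = atan2( sin Δλ cos φ₂ , cos φ₁ sin φ₂ − sin φ₁ cos φ₂ cos Δλ ) = atan2(0.6615, 0.1916) = 73.85°.
So the initial bearing is 74°.

74°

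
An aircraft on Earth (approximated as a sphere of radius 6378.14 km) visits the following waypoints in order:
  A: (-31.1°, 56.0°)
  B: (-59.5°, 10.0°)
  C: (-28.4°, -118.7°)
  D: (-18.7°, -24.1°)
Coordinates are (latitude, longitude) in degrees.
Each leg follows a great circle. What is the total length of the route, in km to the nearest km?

23294 km

Leg A→B: central angle 0.7273 rad, distance 4639.0 km.
Leg B→C: central angle 1.4398 rad, distance 9182.9 km.
Leg C→D: central angle 1.4850 rad, distance 9471.7 km.
Total: 4639.0 + 9182.9 + 9471.7 ≈ 23294 km.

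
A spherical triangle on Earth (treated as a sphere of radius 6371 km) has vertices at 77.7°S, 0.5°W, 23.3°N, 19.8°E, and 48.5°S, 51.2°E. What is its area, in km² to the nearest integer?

17569534 km²

Side lengths (central angles): a = 1.3457, b = 0.6107, c = 1.7752 rad; semiperimeter s = 1.8658.
By l'Huilier's theorem, tan(E/4) = √[tan(s/2) tan((s−a)/2) tan((s−b)/2) tan((s−c)/2)], giving spherical excess E = 0.4329 rad.
Area = E·R² = 0.4329 × (6371)² ≈ 17569534 km².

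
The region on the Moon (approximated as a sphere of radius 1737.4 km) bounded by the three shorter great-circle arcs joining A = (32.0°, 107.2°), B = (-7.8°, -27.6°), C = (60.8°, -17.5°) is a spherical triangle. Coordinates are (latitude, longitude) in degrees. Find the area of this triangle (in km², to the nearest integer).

3112721 km²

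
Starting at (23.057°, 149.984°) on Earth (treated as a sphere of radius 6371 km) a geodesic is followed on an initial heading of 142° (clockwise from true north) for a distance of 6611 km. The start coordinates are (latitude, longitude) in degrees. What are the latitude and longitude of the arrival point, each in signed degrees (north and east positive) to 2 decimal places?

-25.18°, -174.15°

Angular distance δ = d/R = 6611/6371 = 1.03767 rad; initial bearing θ = 2.4784 rad.
sin φ₂ = sin φ₁ cos δ + cos φ₁ sin δ cos θ = (0.3916)(0.5082) + (0.9201)(0.8612)(-0.7880) = -0.4254, so φ₂ = -25.18°.
Δλ = atan2(sin θ sin δ cos φ₁, cos δ − sin φ₁ sin φ₂) = atan2(0.4879, 0.6748) = 35.865°.
λ₂ = 149.984° + 35.865° = 185.85° → -174.15° after wrapping to (−180°, 180°].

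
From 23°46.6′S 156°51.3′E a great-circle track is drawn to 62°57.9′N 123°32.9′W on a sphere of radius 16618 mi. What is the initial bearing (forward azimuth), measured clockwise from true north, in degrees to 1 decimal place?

27.8°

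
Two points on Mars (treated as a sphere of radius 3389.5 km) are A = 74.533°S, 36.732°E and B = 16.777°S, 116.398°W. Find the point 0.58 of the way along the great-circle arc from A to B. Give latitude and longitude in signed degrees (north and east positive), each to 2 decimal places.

-52.96°, -109.54°

The central angle between A and B is δ = 1.5203 rad.
With f = 0.58, the slerp weights are sin((1−f)δ)/sin δ = 0.5968 and sin(fδ)/sin δ = 0.7729.
Weighted sum of the unit vectors: (0.5968)·(0.2137,0.1595,-0.9638) + (0.7729)·(-0.4257,-0.8576,-0.2886) = (-0.2014, -0.5676, -0.7983).
Converting back: φ = atan2(z, √(x²+y²)) = -52.96°, λ = atan2(y, x) = -109.54°.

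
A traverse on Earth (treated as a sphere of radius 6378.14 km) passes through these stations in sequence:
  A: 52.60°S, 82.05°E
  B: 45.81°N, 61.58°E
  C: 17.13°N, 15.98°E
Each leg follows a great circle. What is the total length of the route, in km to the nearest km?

16401 km

Leg A→B: central angle 1.7447 rad, distance 11127.7 km.
Leg B→C: central angle 0.8268 rad, distance 5273.3 km.
Total: 11127.7 + 5273.3 ≈ 16401 km.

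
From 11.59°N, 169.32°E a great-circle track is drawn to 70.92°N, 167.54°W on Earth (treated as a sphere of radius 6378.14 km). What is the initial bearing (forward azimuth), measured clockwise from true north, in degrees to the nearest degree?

With φ₁ = 0.2023, φ₂ = 1.2378, Δλ = 0.4039 rad, the forward-azimuth formula gives
θ = atan2( sin Δλ cos φ₂ , cos φ₁ sin φ₂ − sin φ₁ cos φ₂ cos Δλ ) = atan2(0.1285, 0.8654) = 8.44°.
So the initial bearing is 8°.

8°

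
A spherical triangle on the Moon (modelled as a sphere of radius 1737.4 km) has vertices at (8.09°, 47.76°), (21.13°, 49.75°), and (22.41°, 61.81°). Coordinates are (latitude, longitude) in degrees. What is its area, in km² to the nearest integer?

65886 km²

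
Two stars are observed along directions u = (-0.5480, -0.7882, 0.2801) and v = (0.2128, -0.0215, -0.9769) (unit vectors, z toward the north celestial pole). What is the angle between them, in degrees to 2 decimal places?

111.92°

u·v = -0.3733; |u| = 1.0000, |v| = 1.0000.
cos θ = (u·v)/(|u||v|) = -0.3733, so θ = 111.92°.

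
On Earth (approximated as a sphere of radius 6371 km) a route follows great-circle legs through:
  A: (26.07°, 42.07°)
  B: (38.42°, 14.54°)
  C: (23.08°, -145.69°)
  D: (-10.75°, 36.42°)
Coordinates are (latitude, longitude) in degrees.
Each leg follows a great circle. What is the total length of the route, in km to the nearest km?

Leg A→B: central angle 0.4575 rad, distance 2914.6 km.
Leg B→C: central angle 2.0205 rad, distance 12872.4 km.
Leg C→D: central angle 2.9235 rad, distance 18625.9 km.
Total: 2914.6 + 12872.4 + 18625.9 ≈ 34413 km.

34413 km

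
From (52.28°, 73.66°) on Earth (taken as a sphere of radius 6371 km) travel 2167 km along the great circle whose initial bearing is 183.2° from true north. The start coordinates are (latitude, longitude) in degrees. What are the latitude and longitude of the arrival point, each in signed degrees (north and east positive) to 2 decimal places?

Angular distance δ = d/R = 2167/6371 = 0.34013 rad; initial bearing θ = 3.1974 rad.
sin φ₂ = sin φ₁ cos δ + cos φ₁ sin δ cos θ = (0.7910)(0.9427) + (0.6118)(0.3336)(-0.9984) = 0.5419, so φ₂ = 32.81°.
Δλ = atan2(sin θ sin δ cos φ₁, cos δ − sin φ₁ sin φ₂) = atan2(-0.0114, 0.5141) = -1.270°.
λ₂ = 73.660° − 1.270° = 72.39°.

32.81°, 72.39°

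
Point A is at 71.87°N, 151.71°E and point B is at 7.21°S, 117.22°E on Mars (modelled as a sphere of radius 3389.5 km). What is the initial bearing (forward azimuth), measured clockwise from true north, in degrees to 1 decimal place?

214.5°

Δλ = -34.490° = -0.6020 rad.
y = sin Δλ · cos φ₂ = (-0.5663)(0.9921) = -0.5618
x = cos φ₁ sin φ₂ − sin φ₁ cos φ₂ cos Δλ = (0.3112)(-0.1255) − (0.9504)(0.9921)(0.8242) = -0.8162
θ = atan2(y, x) = -145.46°; adding 360° gives 214.5°.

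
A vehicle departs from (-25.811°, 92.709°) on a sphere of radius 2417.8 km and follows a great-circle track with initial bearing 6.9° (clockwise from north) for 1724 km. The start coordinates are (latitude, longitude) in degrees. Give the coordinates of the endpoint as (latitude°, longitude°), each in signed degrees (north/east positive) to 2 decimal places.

14.79°, 97.37°

Angular distance δ = d/R = 1724/2417.8 = 0.71304 rad; initial bearing θ = 0.1204 rad.
sin φ₂ = sin φ₁ cos δ + cos φ₁ sin δ cos θ = (-0.4354)(0.7564) + (0.9002)(0.6541)(0.9928) = 0.2553, so φ₂ = 14.79°.
Δλ = atan2(sin θ sin δ cos φ₁, cos δ − sin φ₁ sin φ₂) = atan2(0.0707, 0.8675) = 4.662°.
λ₂ = 92.709° + 4.662° = 97.37°.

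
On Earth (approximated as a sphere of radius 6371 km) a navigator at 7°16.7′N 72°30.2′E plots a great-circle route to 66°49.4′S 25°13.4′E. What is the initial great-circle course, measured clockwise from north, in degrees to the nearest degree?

197°

With φ₁ = 0.1270, φ₂ = -1.1663, Δλ = -0.8252 rad, the forward-azimuth formula gives
θ = atan2( sin Δλ cos φ₂ , cos φ₁ sin φ₂ − sin φ₁ cos φ₂ cos Δλ ) = atan2(-0.2891, -0.9457) = -163.00°.
Adding 360° brings this into [0°, 360°): 197°.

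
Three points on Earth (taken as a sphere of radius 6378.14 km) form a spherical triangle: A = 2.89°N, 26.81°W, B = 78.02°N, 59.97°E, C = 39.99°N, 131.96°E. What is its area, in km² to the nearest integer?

Side lengths (central angles): a = 0.8260, b = 2.3197, c = 1.5098 rad; semiperimeter s = 2.3278.
By l'Huilier's theorem, tan(E/4) = √[tan(s/2) tan((s−a)/2) tan((s−b)/2) tan((s−c)/2)], giving spherical excess E = 0.2453 rad.
Area = E·R² = 0.2453 × (6378.14)² ≈ 9978607 km².

9978607 km²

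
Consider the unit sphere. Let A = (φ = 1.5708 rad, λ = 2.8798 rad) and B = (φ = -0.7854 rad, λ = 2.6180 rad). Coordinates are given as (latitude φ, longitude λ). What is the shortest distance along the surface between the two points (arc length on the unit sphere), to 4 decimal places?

2.3562

With latitudes φ₁ = 90.000°, φ₂ = -45.000° and longitude difference Δλ = -15.000°:
cos c = sin φ₁ sin φ₂ + cos φ₁ cos φ₂ cos Δλ = (1.0000)(-0.7071) + (-0.0000)(0.7071)(0.9659) = -0.70711,
so c = arccos(-0.70711) = 2.35620 rad.
On the unit sphere the arc length equals the central angle: 2.3562.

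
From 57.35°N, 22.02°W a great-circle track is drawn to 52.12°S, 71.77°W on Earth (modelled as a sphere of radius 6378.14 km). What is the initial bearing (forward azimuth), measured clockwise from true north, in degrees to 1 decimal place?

211.7°

With φ₁ = 1.0009, φ₂ = -0.9097, Δλ = -0.8683 rad, the forward-azimuth formula gives
θ = atan2( sin Δλ cos φ₂ , cos φ₁ sin φ₂ − sin φ₁ cos φ₂ cos Δλ ) = atan2(-0.4686, -0.7599) = -148.34°.
Adding 360° brings this into [0°, 360°): 211.7°.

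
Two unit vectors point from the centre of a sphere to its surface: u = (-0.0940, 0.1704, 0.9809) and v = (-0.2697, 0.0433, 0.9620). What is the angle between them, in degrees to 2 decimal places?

12.50°

u·v = 0.9764; |u| = 1.0000, |v| = 1.0000.
cos θ = (u·v)/(|u||v|) = 0.9763, so θ = 12.50°.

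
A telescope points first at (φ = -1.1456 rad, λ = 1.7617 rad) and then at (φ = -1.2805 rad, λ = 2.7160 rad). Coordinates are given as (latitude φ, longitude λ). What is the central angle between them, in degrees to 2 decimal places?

19.76°

In radians: φ₁ = -1.1456, φ₂ = -1.2805, Δλ = 54.677° = 0.9543 rad.
cos c = sin φ₁ sin φ₂ + cos φ₁ cos φ₂ cos Δλ = (-0.9110)(-0.9582) + (0.4125)(0.2862)(0.5782) = 0.94111,
so c = arccos(0.94111) = 0.34490 rad.
So the angular separation is 19.76°.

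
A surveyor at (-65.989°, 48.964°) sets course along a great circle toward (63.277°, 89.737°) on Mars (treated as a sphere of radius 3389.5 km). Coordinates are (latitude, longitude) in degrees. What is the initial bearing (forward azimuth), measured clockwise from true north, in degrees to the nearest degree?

24°

With φ₁ = -1.1517, φ₂ = 1.1044, Δλ = 0.7116 rad, the forward-azimuth formula gives
θ = atan2( sin Δλ cos φ₂ , cos φ₁ sin φ₂ − sin φ₁ cos φ₂ cos Δλ ) = atan2(0.2937, 0.6745) = 23.53°.
So the initial bearing is 24°.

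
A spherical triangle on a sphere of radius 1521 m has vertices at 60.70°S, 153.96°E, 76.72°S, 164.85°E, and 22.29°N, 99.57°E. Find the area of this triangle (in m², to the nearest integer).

519892 m²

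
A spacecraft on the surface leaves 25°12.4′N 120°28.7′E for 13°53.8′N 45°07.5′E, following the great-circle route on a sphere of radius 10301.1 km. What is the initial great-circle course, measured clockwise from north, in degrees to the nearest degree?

With φ₁ = 0.4399, φ₂ = 0.2425, Δλ = -1.3152 rad, the forward-azimuth formula gives
θ = atan2( sin Δλ cos φ₂ , cos φ₁ sin φ₂ − sin φ₁ cos φ₂ cos Δλ ) = atan2(-0.9392, 0.1128) = -83.15°.
Adding 360° brings this into [0°, 360°): 277°.

277°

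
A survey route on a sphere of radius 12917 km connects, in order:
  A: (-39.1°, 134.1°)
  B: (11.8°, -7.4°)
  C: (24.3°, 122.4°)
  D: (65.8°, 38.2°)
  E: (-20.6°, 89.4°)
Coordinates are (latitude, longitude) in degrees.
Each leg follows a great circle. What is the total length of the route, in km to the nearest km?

93716 km

Leg A→B: central angle 2.3796 rad, distance 30737.6 km.
Leg B→C: central angle 2.0794 rad, distance 26859.0 km.
Leg C→D: central angle 1.1449 rad, distance 14789.1 km.
Leg D→E: central angle 1.6514 rad, distance 21330.7 km.
Total: 30737.6 + 26859.0 + 14789.1 + 21330.7 ≈ 93716 km.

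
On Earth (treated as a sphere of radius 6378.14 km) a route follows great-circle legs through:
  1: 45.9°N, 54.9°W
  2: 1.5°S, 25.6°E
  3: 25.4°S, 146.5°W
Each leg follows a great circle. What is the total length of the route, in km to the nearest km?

26330 km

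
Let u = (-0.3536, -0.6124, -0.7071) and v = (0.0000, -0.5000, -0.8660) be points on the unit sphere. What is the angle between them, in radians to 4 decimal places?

0.4064 rad

u·v = 0.9185; |u| = 1.0000, |v| = 1.0000.
cos θ = (u·v)/(|u||v|) = 0.9185, so θ = 0.4064 rad.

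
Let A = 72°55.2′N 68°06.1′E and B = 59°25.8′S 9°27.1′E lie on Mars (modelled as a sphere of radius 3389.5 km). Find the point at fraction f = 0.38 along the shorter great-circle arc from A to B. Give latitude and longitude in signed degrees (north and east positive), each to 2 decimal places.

23.89°, 33.67°

Central angle δ = 2.4118 rad. Interpolating on the sphere with fraction f = 0.38:
P = [sin((1−f)δ)·A + sin(fδ)·B] / sin δ = 1.4956·A + 1.1901·B in Cartesian coordinates,
giving P = (0.7609, 0.5070, 0.4050), i.e. latitude 23.89°, longitude 33.67°.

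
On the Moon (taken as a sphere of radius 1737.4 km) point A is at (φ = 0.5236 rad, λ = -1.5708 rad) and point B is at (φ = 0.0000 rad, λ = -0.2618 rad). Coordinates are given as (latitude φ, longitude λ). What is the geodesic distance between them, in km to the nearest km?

With latitudes φ₁ = 30.000°, φ₂ = 0.000° and longitude difference Δλ = 75.000°:
Haversine: a = sin²(Δφ/2) + cos φ₁ cos φ₂ sin²(Δλ/2) = 0.0670 + (0.8660)(1.0000)(0.3706) = 0.38793.
Central angle c = 2·arcsin(√a) = 1.34473 rad.
Distance = R·c = 1737.4 × 1.3447 ≈ 2336 km.

2336 km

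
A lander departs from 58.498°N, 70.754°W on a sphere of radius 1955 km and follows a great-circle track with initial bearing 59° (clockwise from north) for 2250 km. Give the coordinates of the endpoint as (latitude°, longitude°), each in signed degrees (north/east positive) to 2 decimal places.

Angular distance δ = d/R = 2250/1955 = 1.15090 rad; initial bearing θ = 1.0297 rad.
sin φ₂ = sin φ₁ cos δ + cos φ₁ sin δ cos θ = (0.8526)(0.4077) + (0.5225)(0.9131)(0.5150) = 0.5933, so φ₂ = 36.39°.
Δλ = atan2(sin θ sin δ cos φ₁, cos δ − sin φ₁ sin φ₂) = atan2(0.4090, -0.0982) = 103.504°.
λ₂ = -70.754° + 103.504° = 32.75°.

36.39°, 32.75°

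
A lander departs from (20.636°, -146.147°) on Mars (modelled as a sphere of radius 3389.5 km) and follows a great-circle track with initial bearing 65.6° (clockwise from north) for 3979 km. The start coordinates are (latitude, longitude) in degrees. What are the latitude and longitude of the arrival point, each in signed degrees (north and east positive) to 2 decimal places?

Angular distance δ = d/R = 3979/3389.5 = 1.17392 rad; initial bearing θ = 1.1449 rad.
sin φ₂ = sin φ₁ cos δ + cos φ₁ sin δ cos θ = (0.3524)(0.3865) + (0.9358)(0.9223)(0.4131) = 0.4928, so φ₂ = 29.52°.
Δλ = atan2(sin θ sin δ cos φ₁, cos δ − sin φ₁ sin φ₂) = atan2(0.7860, 0.2129) = 74.846°.
λ₂ = -146.147° + 74.846° = -71.30°.

29.52°, -71.30°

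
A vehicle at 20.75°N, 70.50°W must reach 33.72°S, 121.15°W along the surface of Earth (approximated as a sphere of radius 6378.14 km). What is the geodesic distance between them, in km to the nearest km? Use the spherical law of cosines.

8099 km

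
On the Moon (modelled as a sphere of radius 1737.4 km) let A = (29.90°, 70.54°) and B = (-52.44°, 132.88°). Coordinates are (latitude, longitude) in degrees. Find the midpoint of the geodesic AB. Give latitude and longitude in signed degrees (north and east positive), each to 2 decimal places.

-13.04°, 95.69°

Central angle δ = 1.7212 rad. Interpolating on the sphere with fraction f = 0.5:
P = [sin((1−f)δ)·A + sin(fδ)·B] / sin δ = 0.7669·A + 0.7669·B in Cartesian coordinates,
giving P = (-0.0966, 0.9694, -0.2256), i.e. latitude -13.04°, longitude 95.69°.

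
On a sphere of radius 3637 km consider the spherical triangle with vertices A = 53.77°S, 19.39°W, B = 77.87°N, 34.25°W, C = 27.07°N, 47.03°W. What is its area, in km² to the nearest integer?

6318650 km²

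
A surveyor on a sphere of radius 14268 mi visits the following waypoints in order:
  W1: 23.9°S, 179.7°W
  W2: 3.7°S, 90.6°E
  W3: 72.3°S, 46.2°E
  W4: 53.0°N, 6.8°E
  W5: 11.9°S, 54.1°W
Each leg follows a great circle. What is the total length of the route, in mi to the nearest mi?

92975 mi

Leg W1→W2: central angle 1.5399 rad, distance 21970.9 mi.
Leg W2→W3: central angle 1.2888 rad, distance 18389.0 mi.
Leg W3→W4: central angle 2.2388 rad, distance 31943.6 mi.
Leg W4→W5: central angle 1.4488 rad, distance 20671.2 mi.
Total: 21970.9 + 18389.0 + 31943.6 + 20671.2 ≈ 92975 mi.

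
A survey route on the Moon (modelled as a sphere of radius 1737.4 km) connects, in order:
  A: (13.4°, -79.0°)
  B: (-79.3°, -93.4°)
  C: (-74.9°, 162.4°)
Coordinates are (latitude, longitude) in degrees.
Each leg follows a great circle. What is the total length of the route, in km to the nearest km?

3442 km

Leg A→B: central angle 1.6236 rad, distance 2820.8 km.
Leg B→C: central angle 0.3574 rad, distance 620.9 km.
Total: 2820.8 + 620.9 ≈ 3442 km.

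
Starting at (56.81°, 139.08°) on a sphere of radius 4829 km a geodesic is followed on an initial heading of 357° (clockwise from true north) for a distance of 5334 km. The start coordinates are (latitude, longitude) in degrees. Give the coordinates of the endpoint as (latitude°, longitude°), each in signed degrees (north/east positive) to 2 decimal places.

59.83°, -35.58°

Angular distance δ = d/R = 5334/4829 = 1.10458 rad; initial bearing θ = 6.2308 rad.
sin φ₂ = sin φ₁ cos δ + cos φ₁ sin δ cos θ = (0.8369)(0.4495) + (0.5474)(0.8933)(0.9986) = 0.8645, so φ₂ = 59.83°.
Δλ = atan2(sin θ sin δ cos φ₁, cos δ − sin φ₁ sin φ₂) = atan2(-0.0256, -0.2740) = -174.663°.
λ₂ = 139.080° − 174.663° = -35.58°.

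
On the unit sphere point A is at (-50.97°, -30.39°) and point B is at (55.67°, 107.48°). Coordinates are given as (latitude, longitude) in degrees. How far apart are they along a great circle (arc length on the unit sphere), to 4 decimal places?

2.7019

With latitudes φ₁ = -50.970°, φ₂ = 55.670° and longitude difference Δλ = 137.870°:
Haversine: a = sin²(Δφ/2) + cos φ₁ cos φ₂ sin²(Δλ/2) = 0.6432 + (0.6297)(0.5640)(0.8708) = 0.95244.
Central angle c = 2·arcsin(√a) = 2.70189 rad.
On the unit sphere the arc length equals the central angle: 2.7019.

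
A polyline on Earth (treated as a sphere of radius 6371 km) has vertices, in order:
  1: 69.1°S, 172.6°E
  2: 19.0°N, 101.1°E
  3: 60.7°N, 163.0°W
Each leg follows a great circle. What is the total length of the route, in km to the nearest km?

19759 km

Leg 1→2: central angle 1.7692 rad, distance 11271.7 km.
Leg 2→3: central angle 1.3322 rad, distance 8487.3 km.
Total: 11271.7 + 8487.3 ≈ 19759 km.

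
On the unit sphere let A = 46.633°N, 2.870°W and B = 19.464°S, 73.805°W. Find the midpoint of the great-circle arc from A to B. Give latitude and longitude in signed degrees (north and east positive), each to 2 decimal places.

Central angle δ = 1.6016 rad. Interpolating on the sphere with fraction f = 0.5:
P = [sin((1−f)δ)·A + sin(fδ)·B] / sin δ = 0.7182·A + 0.7182·B in Cartesian coordinates,
giving P = (0.6814, -0.6750, 0.2828), i.e. latitude 16.43°, longitude -44.73°.

16.43°, -44.73°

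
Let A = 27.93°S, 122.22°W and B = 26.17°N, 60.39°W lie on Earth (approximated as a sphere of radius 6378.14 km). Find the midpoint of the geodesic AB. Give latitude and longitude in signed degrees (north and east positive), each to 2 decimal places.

-1.03°, -91.04°

Central angle δ = 1.4022 rad. Interpolating on the sphere with fraction f = 0.5:
P = [sin((1−f)δ)·A + sin(fδ)·B] / sin δ = 0.6543·A + 0.6543·B in Cartesian coordinates,
giving P = (-0.0181, -0.9997, -0.0179), i.e. latitude -1.03°, longitude -91.04°.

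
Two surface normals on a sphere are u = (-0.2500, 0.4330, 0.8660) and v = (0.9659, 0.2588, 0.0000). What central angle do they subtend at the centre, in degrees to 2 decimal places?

97.44°

u·v = -0.1294; |u| = 1.0000, |v| = 1.0000.
cos θ = (u·v)/(|u||v|) = -0.1294, so θ = 97.44°.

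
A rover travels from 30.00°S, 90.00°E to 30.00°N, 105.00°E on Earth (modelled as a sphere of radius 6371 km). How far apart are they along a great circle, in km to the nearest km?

With latitudes φ₁ = -30.000°, φ₂ = 30.000° and longitude difference Δλ = 15.000°:
cos c = sin φ₁ sin φ₂ + cos φ₁ cos φ₂ cos Δλ = (-0.5000)(0.5000) + (0.8660)(0.8660)(0.9659) = 0.47444,
so c = arccos(0.47444) = 1.07646 rad.
Distance = R·c = 6371 × 1.0765 ≈ 6858 km.

6858 km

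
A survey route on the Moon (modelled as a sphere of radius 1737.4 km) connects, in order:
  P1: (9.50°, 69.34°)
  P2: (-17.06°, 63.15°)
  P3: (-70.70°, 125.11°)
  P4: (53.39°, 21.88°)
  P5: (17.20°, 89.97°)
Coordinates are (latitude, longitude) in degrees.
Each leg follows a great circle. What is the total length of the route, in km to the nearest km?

Leg P1→P2: central angle 0.4757 rad, distance 826.5 km.
Leg P2→P3: central angle 1.1314 rad, distance 1965.6 km.
Leg P3→P4: central angle 2.5026 rad, distance 4348.1 km.
Leg P4→P5: central angle 1.1041 rad, distance 1918.2 km.
Total: 826.5 + 1965.6 + 4348.1 + 1918.2 ≈ 9058 km.

9058 km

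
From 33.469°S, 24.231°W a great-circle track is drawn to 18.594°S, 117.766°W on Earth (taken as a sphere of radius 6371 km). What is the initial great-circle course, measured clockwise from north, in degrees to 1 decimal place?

Δλ = -93.535° = -1.6325 rad.
y = sin Δλ · cos φ₂ = (-0.9981)(0.9478) = -0.9460
x = cos φ₁ sin φ₂ − sin φ₁ cos φ₂ cos Δλ = (0.8342)(-0.3189) − (-0.5515)(0.9478)(-0.0617) = -0.2982
θ = atan2(y, x) = -107.50°; adding 360° gives 252.5°.

252.5°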